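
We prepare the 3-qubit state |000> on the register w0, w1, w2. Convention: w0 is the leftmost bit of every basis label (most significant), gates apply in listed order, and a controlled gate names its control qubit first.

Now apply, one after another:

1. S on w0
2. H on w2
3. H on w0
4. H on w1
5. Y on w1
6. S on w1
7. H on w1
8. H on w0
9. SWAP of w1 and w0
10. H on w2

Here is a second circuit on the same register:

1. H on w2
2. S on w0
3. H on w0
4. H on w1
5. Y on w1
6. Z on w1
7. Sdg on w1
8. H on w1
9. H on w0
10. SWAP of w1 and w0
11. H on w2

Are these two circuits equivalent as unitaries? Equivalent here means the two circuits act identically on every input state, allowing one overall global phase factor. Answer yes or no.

Yes, they are equivalent — the unitaries differ by at most a global phase.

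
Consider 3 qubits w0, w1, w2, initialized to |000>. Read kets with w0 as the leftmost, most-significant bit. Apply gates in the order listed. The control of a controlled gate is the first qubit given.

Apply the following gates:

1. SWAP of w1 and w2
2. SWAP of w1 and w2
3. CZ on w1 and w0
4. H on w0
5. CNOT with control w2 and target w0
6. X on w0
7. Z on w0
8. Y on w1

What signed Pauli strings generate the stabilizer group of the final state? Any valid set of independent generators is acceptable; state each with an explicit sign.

The stabilizer group can be generated by -XII, -IZI, +IIZ, among other valid generating sets. Key observation: the block from step 1 through step 2 cancels to the identity and can be dropped.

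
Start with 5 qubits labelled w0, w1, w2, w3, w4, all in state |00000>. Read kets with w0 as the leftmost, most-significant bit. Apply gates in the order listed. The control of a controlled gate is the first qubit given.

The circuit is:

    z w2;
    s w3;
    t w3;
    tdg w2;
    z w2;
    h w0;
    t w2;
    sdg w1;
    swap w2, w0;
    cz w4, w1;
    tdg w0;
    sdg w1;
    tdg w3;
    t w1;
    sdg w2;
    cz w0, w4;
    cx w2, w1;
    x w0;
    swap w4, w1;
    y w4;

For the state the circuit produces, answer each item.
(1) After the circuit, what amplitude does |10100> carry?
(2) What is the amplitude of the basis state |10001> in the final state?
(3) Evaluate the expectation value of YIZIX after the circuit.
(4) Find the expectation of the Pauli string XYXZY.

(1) The amplitude on |10100> is -sqrt(2)/2.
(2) |10001> carries amplitude sqrt(2)*I/2 in the final state.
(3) In the final state, YIZIX has expectation 0.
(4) In the final state, XYXZY has expectation 0.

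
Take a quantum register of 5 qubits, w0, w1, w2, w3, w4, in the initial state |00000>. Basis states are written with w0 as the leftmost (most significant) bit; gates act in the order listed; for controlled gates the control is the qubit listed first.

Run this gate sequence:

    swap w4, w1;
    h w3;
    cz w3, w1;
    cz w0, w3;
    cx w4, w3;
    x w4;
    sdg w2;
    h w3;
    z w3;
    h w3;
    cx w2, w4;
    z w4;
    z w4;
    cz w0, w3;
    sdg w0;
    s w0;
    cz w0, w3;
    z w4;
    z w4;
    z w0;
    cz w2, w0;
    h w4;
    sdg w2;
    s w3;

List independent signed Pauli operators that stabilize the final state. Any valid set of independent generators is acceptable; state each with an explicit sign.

The stabilizer group can be generated by +IIIYI, -IIIIX, +ZIIII, +IZIII, +IIZII, among other valid generating sets.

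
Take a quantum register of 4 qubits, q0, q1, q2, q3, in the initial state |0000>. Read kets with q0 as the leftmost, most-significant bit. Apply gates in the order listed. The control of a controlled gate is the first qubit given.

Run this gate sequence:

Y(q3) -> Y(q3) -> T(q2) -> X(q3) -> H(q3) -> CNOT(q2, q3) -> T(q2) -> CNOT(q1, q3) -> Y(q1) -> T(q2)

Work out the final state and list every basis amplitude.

The resulting statevector has amplitude sqrt(2)*I/2 on |0100>, -sqrt(2)*I/2 on |0101>, and 0 on every other basis state.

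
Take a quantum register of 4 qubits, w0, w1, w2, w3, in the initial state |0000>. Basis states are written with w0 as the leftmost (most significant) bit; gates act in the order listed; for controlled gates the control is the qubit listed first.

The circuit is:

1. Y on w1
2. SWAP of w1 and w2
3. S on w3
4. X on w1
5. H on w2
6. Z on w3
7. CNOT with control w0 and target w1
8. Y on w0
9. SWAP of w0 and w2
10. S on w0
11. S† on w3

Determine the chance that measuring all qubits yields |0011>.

Outcome |0011> occurs with probability 0.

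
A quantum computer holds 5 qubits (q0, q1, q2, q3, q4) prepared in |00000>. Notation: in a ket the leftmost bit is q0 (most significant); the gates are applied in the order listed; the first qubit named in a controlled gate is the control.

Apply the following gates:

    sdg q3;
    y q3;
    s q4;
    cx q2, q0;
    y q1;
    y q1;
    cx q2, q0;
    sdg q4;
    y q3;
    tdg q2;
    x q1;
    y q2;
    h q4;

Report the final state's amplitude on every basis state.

The final amplitudes are sqrt(2)*I/2 on |01100>, sqrt(2)*I/2 on |01101>, and 0 on every other basis state. Key observation: the block from step 2 through step 9 cancels to the identity and can be dropped.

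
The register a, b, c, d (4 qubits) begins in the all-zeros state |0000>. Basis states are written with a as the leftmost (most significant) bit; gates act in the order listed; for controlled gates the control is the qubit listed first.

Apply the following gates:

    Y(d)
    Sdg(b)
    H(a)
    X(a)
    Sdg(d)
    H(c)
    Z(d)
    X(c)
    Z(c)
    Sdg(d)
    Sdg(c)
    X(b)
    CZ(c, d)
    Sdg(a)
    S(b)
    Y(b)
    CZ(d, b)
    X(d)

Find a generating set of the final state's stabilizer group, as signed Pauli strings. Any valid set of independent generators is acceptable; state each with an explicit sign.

The final state is stabilized by the group generated by -YIII, -IIYI, +IZII, +IIIZ; other independent generating sets are equally valid.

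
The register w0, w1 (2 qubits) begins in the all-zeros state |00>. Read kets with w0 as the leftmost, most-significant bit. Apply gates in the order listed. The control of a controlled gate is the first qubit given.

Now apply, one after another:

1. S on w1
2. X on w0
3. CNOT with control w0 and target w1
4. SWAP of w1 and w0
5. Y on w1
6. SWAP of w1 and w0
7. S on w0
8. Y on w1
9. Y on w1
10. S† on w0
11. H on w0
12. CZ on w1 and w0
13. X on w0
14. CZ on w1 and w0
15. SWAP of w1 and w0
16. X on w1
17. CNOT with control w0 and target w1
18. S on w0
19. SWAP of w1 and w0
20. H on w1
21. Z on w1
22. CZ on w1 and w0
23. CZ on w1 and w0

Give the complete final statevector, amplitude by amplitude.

The final amplitudes are -1/2 on |00>, -1/2 on |01>, -1/2 on |10>, -1/2 on |11>. Key observation: the block from step 7 through step 10 cancels to the identity and can be dropped.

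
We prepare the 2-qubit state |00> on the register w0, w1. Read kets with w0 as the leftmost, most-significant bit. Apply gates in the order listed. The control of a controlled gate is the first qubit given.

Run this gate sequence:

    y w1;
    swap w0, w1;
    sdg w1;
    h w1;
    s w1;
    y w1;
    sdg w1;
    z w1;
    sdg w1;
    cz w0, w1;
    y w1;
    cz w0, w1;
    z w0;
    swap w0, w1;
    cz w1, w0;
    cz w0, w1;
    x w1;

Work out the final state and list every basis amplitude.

The resulting statevector has amplitude sqrt(2)*I/2 on |00>, 0 on |01>, -sqrt(2)/2 on |10>, 0 on |11>.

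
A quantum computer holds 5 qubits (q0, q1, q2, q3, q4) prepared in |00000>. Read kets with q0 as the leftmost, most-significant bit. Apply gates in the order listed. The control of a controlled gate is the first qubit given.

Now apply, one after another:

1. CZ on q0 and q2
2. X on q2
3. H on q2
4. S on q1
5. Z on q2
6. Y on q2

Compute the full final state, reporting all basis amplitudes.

The final amplitudes are -sqrt(2)*I/2 on |00000>, sqrt(2)*I/2 on |00100>, and 0 on every other basis state.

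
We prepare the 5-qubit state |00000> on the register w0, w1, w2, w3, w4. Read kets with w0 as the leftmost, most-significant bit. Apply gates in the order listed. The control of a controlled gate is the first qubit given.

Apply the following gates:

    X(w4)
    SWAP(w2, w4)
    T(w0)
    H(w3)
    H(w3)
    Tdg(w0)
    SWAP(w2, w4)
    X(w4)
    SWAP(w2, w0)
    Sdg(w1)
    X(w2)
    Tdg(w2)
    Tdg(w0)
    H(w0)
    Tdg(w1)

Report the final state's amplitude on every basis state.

The resulting statevector has amplitude -sqrt(2)*exp(3*I*pi/4)/2 on |00100>, -sqrt(2)*exp(3*I*pi/4)/2 on |10100>, and 0 on every other basis state. Key observation: the block from step 1 through step 8 cancels to the identity and can be dropped.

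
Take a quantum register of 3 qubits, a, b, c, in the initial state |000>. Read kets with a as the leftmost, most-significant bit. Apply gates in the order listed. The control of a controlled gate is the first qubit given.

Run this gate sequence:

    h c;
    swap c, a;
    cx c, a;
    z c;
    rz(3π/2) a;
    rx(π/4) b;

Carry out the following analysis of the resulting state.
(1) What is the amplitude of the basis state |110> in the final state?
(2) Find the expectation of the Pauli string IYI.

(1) The amplitude on |110> is sqrt(4 - 2*sqrt(2))*exp(I*pi/4)/4.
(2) The observable IYI averages to -sqrt(2)/2.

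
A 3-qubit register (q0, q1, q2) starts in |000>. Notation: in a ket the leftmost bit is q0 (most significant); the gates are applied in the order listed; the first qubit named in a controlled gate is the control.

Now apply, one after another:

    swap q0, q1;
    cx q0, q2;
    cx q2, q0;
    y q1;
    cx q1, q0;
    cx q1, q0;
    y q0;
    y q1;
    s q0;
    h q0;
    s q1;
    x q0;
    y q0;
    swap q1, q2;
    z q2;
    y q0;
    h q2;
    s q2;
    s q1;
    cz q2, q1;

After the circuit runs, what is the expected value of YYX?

The expectation value of YYX is 0.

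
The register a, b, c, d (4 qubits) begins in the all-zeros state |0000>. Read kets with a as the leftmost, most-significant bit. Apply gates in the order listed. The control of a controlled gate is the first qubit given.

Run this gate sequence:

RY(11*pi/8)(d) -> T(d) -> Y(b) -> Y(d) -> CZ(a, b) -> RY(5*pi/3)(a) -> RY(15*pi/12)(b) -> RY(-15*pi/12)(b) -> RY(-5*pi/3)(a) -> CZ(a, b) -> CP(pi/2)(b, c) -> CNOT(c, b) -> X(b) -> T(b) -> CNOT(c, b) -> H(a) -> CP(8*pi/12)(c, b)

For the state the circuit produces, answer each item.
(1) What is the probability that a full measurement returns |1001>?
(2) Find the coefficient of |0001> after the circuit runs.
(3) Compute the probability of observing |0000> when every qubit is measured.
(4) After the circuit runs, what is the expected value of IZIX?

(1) Outcome |1001> occurs with probability 1/4 - sqrt(2 - sqrt(2))/8.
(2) |0001> carries amplitude sqrt(2)*cos(5*pi/16)/2 in the final state.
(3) The probability of measuring |0000> is sqrt(2 - sqrt(2))/8 + 1/4.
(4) In the final state, IZIX has expectation sqrt(2*sqrt(2) + 4)/4.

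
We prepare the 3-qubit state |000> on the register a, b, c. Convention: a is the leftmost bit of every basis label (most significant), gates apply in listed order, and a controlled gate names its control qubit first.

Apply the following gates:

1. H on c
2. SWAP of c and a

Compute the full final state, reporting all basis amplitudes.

The resulting statevector has amplitude sqrt(2)/2 on |000>, sqrt(2)/2 on |100>, and 0 on every other basis state.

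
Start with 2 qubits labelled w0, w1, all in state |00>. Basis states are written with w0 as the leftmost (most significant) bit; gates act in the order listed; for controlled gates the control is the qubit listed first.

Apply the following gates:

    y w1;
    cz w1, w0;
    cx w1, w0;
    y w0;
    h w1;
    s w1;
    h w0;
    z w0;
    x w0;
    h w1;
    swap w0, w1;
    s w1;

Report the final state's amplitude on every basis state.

The final amplitudes are sqrt(2)*(-1 + I)/4 on |00>, sqrt(2)*(1 + I)/4 on |01>, sqrt(2)*(-1 - I)/4 on |10>, sqrt(2)*(-1 + I)/4 on |11>.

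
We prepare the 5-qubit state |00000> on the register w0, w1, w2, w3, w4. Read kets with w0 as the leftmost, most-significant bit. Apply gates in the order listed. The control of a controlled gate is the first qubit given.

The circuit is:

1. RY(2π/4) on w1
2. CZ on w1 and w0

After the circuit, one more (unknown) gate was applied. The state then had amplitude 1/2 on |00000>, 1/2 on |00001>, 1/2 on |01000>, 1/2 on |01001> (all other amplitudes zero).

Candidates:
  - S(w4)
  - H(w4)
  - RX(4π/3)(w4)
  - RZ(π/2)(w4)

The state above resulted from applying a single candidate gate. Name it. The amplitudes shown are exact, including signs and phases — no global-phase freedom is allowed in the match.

The applied gate was H(w4).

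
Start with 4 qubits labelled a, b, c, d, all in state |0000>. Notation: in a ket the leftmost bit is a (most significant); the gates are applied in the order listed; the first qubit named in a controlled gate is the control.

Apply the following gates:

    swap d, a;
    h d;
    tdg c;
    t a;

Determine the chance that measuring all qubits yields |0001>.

A full measurement returns |0001> with probability 1/2.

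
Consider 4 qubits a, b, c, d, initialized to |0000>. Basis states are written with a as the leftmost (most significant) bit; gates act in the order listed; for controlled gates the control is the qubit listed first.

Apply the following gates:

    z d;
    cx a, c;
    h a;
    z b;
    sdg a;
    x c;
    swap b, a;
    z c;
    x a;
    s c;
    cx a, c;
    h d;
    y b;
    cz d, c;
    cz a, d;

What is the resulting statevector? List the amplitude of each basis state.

The final amplitudes are I/2 on |1000>, -I/2 on |1001>, 1/2 on |1100>, -1/2 on |1101>, and 0 on every other basis state.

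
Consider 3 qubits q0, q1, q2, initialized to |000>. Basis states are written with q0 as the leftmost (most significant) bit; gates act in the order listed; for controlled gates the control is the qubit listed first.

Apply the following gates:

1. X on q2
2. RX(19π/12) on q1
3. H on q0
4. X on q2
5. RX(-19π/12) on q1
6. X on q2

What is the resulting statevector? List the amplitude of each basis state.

The final amplitudes are sqrt(2)/2 on |001>, sqrt(2)/2 on |101>, and 0 on every other basis state.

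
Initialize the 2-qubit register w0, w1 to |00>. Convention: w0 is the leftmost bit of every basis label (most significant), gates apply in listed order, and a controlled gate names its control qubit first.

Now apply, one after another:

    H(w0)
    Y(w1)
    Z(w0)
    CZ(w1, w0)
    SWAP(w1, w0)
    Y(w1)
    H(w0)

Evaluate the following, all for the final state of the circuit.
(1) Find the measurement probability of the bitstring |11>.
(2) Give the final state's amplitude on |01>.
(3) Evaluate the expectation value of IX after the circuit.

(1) Outcome |11> occurs with probability 1/4.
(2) |01> carries amplitude -1/2 in the final state.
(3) In the final state, IX has expectation -1.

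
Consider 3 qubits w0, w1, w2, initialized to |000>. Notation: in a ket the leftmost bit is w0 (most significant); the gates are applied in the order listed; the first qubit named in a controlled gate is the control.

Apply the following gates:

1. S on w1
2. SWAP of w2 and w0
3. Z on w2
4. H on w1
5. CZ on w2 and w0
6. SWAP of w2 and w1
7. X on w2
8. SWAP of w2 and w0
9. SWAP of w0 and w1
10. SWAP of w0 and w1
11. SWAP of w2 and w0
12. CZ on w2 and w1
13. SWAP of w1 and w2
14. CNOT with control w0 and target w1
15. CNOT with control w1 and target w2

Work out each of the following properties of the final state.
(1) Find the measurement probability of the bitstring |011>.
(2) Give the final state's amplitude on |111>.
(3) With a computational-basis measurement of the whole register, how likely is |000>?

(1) A full measurement returns |011> with probability 1/2.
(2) The amplitude on |111> is 0.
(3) Outcome |000> occurs with probability 1/2.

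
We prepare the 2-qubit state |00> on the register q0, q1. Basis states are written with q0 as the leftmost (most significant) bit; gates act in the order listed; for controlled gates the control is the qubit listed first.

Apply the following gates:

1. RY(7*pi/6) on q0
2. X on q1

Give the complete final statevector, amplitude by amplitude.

After the circuit, the state carries amplitude 0 on |00>, -sqrt(6)/4 + sqrt(2)/4 on |01>, 0 on |10>, sqrt(2)/4 + sqrt(6)/4 on |11>.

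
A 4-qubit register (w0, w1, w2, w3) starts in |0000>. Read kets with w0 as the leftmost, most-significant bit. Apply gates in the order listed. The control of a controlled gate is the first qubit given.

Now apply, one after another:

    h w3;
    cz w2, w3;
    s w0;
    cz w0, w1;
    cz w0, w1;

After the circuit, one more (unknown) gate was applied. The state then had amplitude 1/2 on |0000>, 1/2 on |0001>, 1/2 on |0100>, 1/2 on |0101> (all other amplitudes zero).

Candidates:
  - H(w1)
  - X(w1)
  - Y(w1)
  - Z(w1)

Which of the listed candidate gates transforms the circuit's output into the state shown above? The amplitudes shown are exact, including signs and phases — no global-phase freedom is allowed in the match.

The applied gate was H(w1). Key observation: the block from step 4 through step 5 cancels to the identity and can be dropped.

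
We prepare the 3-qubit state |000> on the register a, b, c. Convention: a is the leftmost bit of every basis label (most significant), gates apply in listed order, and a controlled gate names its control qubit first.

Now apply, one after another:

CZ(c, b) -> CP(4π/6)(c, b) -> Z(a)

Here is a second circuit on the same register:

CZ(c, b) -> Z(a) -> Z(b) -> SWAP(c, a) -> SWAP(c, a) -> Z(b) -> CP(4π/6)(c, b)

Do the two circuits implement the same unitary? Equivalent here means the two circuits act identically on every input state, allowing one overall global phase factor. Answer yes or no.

Yes — the two circuits implement the same unitary up to a global phase.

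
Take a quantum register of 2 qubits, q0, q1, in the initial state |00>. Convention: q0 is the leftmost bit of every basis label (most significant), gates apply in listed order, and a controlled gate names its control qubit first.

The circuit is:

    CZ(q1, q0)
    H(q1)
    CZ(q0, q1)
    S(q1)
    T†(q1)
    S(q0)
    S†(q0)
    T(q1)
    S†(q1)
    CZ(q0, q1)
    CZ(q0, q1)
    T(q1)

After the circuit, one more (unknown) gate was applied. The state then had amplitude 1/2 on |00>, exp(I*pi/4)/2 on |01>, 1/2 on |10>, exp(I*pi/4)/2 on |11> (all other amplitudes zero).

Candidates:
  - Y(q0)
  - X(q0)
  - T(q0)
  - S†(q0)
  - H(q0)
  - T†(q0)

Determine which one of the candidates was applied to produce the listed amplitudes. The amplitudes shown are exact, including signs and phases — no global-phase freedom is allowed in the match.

The applied gate was H(q0). Key observation: the block from step 3 through step 10 cancels to the identity and can be dropped.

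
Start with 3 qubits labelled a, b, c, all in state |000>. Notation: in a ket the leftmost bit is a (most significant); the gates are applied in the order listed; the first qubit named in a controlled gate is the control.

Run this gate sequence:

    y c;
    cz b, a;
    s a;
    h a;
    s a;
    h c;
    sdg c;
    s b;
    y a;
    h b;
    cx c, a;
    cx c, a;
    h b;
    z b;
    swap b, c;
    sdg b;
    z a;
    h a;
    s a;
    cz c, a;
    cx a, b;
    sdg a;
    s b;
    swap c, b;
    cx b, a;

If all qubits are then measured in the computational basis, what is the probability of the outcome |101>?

The probability of measuring |101> is 1/4.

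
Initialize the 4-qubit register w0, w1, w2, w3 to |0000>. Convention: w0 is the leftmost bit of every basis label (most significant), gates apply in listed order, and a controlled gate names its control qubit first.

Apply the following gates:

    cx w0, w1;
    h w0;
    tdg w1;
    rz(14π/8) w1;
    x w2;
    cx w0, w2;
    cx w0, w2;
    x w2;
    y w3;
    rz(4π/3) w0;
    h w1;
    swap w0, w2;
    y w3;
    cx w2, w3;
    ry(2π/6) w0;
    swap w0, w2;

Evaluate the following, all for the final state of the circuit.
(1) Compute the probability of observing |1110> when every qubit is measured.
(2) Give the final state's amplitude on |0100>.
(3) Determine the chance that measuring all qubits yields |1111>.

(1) A full measurement returns |1110> with probability 0. Key observation: gates 5-8 undo each other exactly, leaving only the rest of the circuit to track.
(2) The amplitude on |0100> is sqrt(3)*exp(11*I*pi/24)/4.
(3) Outcome |1111> occurs with probability 1/16.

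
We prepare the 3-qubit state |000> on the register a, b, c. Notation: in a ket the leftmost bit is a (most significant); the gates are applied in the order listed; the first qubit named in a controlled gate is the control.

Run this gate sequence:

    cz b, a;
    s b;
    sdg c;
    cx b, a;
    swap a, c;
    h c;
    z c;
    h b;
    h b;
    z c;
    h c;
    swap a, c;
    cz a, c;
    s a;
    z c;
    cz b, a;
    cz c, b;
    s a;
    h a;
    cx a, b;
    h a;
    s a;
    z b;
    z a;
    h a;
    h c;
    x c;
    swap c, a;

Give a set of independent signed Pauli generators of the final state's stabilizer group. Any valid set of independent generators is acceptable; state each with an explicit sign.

One valid set of independent stabilizer generators is +XII, -IYZ, +IZY (any independent generating set of the same group is equally correct). Key observation: gates 5-12 undo each other exactly, leaving only the rest of the circuit to track.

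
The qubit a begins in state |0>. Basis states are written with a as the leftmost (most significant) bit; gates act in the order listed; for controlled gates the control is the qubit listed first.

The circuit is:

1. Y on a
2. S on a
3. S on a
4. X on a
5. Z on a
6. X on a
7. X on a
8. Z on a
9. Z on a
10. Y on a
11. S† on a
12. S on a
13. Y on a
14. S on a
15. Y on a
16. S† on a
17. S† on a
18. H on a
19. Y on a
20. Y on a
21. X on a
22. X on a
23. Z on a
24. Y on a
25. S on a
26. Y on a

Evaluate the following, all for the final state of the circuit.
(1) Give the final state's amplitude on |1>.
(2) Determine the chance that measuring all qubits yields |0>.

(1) The final state's coefficient on |1> equals -sqrt(2)/2.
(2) Outcome |0> occurs with probability 1/2.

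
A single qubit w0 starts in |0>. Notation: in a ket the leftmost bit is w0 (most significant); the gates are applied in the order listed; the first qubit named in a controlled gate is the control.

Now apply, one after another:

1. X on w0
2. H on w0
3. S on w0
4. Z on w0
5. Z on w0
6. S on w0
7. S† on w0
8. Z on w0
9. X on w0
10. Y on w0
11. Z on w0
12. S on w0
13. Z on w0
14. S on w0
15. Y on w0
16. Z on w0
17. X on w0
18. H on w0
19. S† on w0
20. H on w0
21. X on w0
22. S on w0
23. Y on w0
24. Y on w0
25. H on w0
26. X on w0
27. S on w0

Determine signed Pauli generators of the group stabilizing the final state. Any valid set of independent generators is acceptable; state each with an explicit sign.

One valid set of independent stabilizer generators is +Y (any independent generating set of the same group is equally correct). Key observation: the block from step 5 through step 8 cancels to the identity and can be dropped.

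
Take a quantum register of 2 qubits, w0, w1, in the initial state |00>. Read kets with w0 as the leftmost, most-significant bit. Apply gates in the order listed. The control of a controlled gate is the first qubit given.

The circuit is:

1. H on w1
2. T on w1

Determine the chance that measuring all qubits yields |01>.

Outcome |01> occurs with probability 1/2.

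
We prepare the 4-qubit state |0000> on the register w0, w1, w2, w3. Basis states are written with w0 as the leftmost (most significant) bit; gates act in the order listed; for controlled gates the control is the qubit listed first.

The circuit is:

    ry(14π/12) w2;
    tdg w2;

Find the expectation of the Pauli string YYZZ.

The observable YYZZ averages to 0.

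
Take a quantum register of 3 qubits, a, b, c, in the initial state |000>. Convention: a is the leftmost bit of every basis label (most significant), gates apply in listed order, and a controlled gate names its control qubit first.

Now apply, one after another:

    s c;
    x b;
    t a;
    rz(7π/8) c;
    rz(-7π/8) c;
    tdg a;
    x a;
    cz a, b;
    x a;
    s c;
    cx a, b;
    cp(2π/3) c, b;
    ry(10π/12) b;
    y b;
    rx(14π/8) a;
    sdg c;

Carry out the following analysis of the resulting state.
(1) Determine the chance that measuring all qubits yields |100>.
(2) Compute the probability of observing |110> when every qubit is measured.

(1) The probability of measuring |100> is -sqrt(3)/8 - sqrt(2)/8 + sqrt(6)/16 + 1/4. Key observation: gates 3-6 undo each other exactly, leaving only the rest of the circuit to track.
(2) A full measurement returns |110> with probability -sqrt(2)/8 - sqrt(6)/16 + sqrt(3)/8 + 1/4.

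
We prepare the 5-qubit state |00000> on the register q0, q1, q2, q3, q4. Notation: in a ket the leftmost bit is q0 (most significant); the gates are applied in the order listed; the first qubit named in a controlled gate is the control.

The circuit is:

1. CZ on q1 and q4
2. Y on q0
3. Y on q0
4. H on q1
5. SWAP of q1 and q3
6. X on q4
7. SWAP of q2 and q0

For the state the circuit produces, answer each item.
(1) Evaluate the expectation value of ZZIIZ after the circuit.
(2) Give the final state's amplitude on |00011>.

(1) In the final state, ZZIIZ has expectation -1.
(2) The amplitude on |00011> is sqrt(2)/2.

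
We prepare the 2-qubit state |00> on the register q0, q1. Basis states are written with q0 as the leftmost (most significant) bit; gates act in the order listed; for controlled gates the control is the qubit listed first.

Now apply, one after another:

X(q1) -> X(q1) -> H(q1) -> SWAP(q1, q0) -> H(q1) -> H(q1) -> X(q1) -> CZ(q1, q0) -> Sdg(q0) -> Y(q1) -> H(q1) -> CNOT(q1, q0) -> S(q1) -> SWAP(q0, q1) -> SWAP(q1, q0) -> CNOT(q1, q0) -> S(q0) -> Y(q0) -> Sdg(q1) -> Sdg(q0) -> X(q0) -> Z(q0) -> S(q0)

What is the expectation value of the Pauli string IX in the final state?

The observable IX averages to 1.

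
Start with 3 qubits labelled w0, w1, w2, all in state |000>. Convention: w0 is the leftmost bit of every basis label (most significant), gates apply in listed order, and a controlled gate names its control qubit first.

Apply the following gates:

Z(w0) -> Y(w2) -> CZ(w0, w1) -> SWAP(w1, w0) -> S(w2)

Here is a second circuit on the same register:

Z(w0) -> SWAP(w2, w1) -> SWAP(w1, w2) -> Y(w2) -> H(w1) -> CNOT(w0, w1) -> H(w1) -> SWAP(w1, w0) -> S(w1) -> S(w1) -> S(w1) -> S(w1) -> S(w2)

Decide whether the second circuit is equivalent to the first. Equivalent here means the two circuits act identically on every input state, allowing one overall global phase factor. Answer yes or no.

Yes: on every input state the two circuits agree up to one overall phase factor.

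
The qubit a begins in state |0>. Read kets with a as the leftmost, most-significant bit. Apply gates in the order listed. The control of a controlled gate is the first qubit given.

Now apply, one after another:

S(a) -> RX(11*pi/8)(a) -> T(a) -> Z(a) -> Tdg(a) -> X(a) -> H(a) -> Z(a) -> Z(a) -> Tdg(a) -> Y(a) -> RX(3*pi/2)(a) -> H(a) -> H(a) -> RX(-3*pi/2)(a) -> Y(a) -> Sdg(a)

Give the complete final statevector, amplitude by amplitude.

The final amplitudes are sqrt(2)*exp(11*I*pi/16)/2 on |0>, sqrt(2)*(-sin(5*pi/16) + I*cos(5*pi/16))*exp(3*I*pi/4)/2 on |1>. Key observation: the block from step 11 through step 16 cancels to the identity and can be dropped.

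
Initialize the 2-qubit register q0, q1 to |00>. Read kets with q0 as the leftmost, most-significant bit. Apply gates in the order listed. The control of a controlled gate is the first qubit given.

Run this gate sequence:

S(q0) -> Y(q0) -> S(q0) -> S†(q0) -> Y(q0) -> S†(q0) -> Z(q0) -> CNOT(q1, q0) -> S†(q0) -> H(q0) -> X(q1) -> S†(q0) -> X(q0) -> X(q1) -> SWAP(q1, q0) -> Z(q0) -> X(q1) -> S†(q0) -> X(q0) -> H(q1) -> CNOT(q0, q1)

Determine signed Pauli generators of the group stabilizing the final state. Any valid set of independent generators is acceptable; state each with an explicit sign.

The final state is stabilized by the group generated by -IY, -ZI; other independent generating sets are equally valid.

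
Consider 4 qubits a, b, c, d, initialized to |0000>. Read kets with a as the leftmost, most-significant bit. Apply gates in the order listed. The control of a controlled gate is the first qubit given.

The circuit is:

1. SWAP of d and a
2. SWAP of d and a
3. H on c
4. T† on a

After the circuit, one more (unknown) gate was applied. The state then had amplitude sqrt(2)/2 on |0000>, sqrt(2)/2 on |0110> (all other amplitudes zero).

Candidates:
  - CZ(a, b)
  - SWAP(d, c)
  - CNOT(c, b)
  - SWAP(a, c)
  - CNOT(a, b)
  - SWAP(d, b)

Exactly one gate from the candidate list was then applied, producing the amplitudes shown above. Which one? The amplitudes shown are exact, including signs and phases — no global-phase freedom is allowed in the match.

It was CNOT(c, b) that produced the state shown. Key observation: gates 1-2 undo each other exactly, leaving only the rest of the circuit to track.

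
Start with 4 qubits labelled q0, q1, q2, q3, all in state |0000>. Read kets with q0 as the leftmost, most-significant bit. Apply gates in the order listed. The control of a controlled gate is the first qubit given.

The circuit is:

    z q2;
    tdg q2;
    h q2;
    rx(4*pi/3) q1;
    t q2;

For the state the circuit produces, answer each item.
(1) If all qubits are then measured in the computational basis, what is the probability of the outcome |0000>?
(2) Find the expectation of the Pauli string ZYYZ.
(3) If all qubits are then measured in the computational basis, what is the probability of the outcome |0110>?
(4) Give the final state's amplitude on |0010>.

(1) The probability of measuring |0000> is 1/8.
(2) The observable ZYYZ averages to sqrt(6)/4.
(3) A full measurement returns |0110> with probability 3/8.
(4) The final state's coefficient on |0010> equals -sqrt(2)*exp(I*pi/4)/4.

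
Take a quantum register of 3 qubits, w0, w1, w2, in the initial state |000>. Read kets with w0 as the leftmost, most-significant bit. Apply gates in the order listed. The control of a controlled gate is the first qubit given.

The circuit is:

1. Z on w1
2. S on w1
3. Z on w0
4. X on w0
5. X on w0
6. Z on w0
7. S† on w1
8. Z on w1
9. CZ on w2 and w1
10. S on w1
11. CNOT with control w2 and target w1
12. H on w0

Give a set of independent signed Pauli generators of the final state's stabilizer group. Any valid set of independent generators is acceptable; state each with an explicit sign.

The final state is stabilized by the group generated by +XII, +IZI, +IIZ; other independent generating sets are equally valid.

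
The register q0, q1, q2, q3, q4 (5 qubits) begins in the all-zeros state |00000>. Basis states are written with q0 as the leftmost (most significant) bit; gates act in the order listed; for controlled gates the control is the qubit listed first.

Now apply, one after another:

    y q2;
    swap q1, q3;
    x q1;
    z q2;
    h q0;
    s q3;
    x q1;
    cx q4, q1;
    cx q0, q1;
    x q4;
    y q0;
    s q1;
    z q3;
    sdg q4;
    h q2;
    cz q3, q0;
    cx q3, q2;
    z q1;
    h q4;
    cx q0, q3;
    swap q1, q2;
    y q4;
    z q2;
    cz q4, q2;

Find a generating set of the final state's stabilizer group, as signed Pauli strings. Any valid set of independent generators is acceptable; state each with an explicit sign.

The final state is stabilized by the group generated by +XIXYZ, -IXIII, -IIIZX, +ZIIZI, -IIZZI; other independent generating sets are equally valid.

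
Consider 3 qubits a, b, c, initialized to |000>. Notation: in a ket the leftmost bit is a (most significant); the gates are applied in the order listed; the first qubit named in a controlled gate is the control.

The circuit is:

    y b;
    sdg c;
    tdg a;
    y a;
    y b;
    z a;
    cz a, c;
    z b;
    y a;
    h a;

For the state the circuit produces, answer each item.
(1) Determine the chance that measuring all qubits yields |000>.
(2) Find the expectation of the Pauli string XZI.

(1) A full measurement returns |000> with probability 1/2.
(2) The expectation value of XZI is 1.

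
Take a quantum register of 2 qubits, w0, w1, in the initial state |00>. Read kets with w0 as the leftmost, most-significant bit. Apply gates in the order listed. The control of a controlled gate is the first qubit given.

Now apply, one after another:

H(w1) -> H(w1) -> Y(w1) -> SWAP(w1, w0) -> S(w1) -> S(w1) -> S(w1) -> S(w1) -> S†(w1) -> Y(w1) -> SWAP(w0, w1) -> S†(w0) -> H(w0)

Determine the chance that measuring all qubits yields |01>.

The probability of measuring |01> is 1/2.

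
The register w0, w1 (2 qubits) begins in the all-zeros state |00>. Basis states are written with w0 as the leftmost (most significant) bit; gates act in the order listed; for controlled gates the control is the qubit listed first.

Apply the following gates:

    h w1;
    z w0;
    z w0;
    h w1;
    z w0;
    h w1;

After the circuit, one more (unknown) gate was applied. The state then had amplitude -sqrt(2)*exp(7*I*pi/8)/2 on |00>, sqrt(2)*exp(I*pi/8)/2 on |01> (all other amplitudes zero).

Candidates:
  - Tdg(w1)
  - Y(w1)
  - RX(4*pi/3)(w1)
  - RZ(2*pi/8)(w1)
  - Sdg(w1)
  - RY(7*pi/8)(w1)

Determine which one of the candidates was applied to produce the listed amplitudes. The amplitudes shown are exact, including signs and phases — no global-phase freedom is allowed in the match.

The applied gate was RZ(2*pi/8)(w1).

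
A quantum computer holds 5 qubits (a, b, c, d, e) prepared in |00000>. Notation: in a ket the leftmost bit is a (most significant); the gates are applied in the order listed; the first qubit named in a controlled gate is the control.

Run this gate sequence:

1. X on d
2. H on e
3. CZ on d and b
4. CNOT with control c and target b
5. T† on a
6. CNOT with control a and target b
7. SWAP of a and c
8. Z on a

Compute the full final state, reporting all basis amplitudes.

The resulting statevector has amplitude sqrt(2)/2 on |00010>, sqrt(2)/2 on |00011>, and 0 on every other basis state.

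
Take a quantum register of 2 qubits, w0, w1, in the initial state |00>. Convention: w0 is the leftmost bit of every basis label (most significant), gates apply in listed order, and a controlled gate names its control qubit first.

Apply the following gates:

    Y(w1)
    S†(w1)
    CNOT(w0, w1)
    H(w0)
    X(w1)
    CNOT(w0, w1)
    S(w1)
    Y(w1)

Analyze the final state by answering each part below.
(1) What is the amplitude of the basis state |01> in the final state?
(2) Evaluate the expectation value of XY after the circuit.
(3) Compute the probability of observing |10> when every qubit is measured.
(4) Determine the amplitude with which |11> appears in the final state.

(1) The amplitude on |01> is sqrt(2)*I/2.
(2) The expectation value of XY is 1.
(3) A full measurement returns |10> with probability 1/2.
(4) |11> carries amplitude 0 in the final state.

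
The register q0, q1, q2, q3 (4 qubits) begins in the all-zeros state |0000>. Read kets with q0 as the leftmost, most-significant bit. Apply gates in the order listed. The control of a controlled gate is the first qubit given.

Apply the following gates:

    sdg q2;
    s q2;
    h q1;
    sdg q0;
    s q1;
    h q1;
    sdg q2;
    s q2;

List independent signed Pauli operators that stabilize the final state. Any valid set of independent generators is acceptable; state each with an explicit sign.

The final state is stabilized by the group generated by -IYII, +ZIII, +IIZI, +IIIZ; other independent generating sets are equally valid.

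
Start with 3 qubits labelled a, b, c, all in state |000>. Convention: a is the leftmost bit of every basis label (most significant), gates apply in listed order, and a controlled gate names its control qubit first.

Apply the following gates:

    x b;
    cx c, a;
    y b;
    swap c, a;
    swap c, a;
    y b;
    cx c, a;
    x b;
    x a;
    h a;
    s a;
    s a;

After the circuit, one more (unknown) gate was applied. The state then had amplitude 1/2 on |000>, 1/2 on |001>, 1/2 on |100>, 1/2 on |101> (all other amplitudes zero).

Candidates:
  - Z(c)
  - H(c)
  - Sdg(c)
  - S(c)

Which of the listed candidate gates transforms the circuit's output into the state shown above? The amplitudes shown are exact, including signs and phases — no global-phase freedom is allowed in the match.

The unique candidate consistent with the amplitudes is H(c). Key observation: steps 1-8 multiply out to the identity, so the circuit reduces to the remaining gates.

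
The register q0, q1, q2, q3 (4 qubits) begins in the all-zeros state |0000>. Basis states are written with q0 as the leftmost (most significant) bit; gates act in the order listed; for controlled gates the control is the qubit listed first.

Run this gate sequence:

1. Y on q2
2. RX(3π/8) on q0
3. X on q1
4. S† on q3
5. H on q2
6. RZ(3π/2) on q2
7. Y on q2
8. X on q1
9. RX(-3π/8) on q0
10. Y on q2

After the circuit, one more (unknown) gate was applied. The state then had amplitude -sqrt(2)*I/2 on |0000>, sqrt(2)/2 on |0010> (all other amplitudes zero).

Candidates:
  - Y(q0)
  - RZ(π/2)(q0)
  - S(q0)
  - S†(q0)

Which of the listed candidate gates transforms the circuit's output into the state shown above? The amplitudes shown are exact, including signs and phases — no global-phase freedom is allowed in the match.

The applied gate was RZ(π/2)(q0).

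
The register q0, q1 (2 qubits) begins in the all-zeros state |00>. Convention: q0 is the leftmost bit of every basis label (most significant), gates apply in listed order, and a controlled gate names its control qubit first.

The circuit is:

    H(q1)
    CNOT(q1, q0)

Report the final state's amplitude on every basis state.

The final amplitudes are sqrt(2)/2 on |00>, 0 on |01>, 0 on |10>, sqrt(2)/2 on |11>.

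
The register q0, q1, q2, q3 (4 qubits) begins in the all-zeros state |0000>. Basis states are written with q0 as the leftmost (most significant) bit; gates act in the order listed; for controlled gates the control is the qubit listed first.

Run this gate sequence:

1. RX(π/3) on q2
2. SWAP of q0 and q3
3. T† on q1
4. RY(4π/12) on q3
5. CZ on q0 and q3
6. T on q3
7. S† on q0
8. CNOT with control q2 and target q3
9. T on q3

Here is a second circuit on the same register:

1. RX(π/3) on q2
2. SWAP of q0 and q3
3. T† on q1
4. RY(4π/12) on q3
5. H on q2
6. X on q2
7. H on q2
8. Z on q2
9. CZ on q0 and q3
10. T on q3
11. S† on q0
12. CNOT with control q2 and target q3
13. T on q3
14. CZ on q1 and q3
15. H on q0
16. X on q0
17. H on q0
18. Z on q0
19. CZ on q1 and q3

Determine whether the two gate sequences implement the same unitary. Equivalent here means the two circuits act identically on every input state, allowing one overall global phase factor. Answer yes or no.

Yes — the two circuits implement the same unitary up to a global phase.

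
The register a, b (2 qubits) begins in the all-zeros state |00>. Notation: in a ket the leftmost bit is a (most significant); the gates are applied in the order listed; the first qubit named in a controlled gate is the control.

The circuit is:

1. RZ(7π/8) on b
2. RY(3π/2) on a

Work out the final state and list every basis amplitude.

The final amplitudes are sqrt(2)*exp(9*I*pi/16)/2 on |00>, 0 on |01>, -sqrt(2)*exp(9*I*pi/16)/2 on |10>, 0 on |11>.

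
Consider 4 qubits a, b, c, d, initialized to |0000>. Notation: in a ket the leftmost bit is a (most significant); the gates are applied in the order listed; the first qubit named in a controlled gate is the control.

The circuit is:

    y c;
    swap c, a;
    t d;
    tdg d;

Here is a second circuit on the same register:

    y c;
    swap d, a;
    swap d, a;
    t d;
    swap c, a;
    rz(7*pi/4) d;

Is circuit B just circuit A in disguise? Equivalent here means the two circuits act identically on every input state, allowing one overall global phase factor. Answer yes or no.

Yes, they are equivalent — the unitaries differ by at most a global phase.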